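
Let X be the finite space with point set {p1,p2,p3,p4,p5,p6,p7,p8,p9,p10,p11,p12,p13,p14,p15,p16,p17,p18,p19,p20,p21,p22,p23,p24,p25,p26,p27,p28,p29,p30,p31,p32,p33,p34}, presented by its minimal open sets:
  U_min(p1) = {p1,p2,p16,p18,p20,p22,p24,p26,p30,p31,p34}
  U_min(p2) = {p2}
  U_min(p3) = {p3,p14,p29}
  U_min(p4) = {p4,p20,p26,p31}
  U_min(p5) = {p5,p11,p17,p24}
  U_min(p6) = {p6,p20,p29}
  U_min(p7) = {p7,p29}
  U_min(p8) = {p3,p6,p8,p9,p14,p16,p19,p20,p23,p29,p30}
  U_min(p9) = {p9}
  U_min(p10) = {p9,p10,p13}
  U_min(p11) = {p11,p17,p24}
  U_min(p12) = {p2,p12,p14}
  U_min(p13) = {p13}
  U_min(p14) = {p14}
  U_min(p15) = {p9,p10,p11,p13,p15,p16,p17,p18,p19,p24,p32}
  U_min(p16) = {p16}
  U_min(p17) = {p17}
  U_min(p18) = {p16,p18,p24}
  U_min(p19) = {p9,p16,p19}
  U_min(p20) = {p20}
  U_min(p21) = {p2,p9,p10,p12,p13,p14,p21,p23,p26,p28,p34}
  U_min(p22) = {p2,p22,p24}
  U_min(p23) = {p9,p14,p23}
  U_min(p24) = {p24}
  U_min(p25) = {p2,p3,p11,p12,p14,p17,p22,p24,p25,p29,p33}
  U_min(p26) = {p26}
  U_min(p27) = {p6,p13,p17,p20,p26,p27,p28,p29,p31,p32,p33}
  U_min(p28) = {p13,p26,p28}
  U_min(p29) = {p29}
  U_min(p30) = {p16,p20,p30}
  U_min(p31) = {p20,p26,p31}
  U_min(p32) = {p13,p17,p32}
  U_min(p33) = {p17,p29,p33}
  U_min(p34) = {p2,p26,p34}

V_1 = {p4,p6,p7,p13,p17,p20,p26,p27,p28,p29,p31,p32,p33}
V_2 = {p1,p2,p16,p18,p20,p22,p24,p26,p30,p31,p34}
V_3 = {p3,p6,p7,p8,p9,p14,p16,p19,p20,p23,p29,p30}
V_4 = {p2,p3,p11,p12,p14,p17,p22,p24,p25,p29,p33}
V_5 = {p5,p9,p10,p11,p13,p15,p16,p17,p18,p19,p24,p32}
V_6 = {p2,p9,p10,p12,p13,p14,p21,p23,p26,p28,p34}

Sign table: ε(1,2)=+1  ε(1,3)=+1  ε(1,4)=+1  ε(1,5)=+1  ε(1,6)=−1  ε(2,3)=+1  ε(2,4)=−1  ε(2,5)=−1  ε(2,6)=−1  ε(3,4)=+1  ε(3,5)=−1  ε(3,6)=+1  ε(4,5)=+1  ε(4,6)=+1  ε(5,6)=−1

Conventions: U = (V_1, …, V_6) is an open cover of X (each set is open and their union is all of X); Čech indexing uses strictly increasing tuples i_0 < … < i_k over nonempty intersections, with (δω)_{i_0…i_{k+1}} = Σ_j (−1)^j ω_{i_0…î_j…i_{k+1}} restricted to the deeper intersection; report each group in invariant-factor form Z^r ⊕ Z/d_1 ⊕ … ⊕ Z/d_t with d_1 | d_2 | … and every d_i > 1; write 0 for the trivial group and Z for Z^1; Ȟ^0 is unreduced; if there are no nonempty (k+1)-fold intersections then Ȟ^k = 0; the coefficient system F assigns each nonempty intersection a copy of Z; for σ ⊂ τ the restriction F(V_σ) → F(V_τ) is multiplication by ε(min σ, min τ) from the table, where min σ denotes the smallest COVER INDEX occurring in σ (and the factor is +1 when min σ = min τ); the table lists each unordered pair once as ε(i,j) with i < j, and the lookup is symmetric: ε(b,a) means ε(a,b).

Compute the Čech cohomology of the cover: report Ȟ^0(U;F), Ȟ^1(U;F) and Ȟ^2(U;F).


Ȟ^0 = 0; Ȟ^1 = Z/2; Ȟ^2 = Z

nonempty overlaps:
  V12={p20,p26,p31} V13={p6,p7,p20,p29} V14={p17,p29,p33} V15={p13,p17,p32} V16={p13,p26,p28} V23={p16,p20,p30} V24={p2,p22,p24} V25={p16,p18,p24} V26={p2,p26,p34} V34={p3,p14,p29} V35={p9,p16,p19} V36={p9,p14,p23} V45={p11,p17,p24} V46={p2,p12,p14} V56={p9,p10,p13}
  V123={p20} V126={p26} V134={p29} V145={p17} V156={p13} V235={p16} V245={p24} V246={p2} V346={p14} V356={p9}
C dims 6,15,10; δ0: rk 6, SNF 1^5·2; δ1: rk 9, SNF 1^9
degree 0: 6−6−0 = 0 → Ȟ^0 ≅ 0
degree 1: 15−9−6 = 0 plus torsion [2] → Ȟ^1 ≅ Z/2
degree 2: 10−0−9 = 1 → Ȟ^2 ≅ Z


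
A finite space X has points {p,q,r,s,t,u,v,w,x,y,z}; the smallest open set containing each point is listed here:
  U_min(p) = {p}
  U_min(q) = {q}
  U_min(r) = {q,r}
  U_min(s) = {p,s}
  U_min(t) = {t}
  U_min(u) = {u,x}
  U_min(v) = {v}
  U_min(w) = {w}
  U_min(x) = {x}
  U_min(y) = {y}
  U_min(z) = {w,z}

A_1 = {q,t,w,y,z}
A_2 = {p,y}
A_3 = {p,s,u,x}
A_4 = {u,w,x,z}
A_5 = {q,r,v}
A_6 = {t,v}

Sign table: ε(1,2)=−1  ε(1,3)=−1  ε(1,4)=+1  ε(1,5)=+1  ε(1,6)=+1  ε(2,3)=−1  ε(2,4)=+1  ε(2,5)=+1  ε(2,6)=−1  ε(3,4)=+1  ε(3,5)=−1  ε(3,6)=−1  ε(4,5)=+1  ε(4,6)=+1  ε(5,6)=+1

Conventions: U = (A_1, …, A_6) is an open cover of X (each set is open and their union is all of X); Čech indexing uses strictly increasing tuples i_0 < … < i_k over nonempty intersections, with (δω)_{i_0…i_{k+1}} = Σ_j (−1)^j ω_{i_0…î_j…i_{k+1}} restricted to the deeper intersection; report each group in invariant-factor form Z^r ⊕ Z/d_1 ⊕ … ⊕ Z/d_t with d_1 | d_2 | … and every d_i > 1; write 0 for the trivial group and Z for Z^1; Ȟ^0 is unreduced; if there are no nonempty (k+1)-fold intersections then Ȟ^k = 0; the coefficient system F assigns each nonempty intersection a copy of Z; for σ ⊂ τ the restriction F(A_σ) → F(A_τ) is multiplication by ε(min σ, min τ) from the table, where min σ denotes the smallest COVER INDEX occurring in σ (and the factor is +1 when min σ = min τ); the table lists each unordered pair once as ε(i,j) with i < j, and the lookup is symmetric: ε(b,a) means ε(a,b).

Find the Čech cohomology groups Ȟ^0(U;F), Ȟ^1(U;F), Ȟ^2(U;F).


Ȟ^0(U;F) ≅ Z, Ȟ^1(U;F) ≅ Z^2 and Ȟ^2(U;F) ≅ 0

nonempty intersections:
  A12={y} A14={w,z} A15={q} A16={t} A23={p} A34={u,x} A56={v}
C dims 6,7; δ0: rk 5, SNF 1^5
Ȟ^0: (6−5)−0=1 ⇒ Z
Ȟ^1: (7−0)−5=2 ⇒ Z^2
Ȟ^2: (0−0)−0=0 ⇒ 0


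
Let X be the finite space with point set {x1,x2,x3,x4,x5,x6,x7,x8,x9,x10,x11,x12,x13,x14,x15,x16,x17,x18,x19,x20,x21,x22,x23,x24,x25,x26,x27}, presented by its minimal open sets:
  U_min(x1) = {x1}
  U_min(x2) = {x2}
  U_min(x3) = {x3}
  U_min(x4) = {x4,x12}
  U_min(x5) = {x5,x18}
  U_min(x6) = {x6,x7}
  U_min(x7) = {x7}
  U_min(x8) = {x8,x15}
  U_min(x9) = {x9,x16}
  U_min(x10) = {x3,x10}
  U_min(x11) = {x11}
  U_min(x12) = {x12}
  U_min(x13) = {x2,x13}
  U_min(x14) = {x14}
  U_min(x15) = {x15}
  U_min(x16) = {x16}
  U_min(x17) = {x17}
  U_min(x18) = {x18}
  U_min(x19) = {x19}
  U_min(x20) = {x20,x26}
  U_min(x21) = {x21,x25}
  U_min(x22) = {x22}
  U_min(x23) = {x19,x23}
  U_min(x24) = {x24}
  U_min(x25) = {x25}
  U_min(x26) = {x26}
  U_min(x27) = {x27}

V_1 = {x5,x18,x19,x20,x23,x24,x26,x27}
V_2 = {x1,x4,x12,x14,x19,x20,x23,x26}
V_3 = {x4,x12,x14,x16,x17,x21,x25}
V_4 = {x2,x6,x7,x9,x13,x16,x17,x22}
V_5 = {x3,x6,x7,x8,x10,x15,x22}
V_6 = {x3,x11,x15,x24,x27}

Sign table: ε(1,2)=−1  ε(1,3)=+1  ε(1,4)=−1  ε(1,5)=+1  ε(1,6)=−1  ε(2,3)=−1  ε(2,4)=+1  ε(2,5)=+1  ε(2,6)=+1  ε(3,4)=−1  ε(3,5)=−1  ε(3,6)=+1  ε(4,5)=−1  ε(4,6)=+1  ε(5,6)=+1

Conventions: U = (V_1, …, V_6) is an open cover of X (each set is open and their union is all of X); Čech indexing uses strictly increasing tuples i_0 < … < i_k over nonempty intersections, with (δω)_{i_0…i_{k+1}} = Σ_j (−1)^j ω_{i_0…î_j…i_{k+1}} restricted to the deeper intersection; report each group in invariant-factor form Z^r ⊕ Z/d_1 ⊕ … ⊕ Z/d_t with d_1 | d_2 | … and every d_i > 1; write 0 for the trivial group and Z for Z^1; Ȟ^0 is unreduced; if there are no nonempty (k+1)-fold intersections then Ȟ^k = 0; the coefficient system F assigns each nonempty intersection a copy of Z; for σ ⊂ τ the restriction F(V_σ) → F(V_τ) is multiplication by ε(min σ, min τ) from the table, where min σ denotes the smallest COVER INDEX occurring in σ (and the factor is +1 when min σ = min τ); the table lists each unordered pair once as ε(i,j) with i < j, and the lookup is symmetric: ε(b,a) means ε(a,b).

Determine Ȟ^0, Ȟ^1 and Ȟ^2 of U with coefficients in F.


nonempty intersections:
  V12={x19,x20,x23,x26} V16={x24,x27} V23={x4,x12,x14} V34={x16,x17} V45={x6,x7,x22} V56={x3,x15}
C dims 6,6; δ0: rk 6, SNF 1^5·2
Ȟ^0: (6−6)−0=0 ⇒ 0
Ȟ^1: (6−0)−6=0 plus torsion [2] ⇒ Z/2
Ȟ^2: (0−0)−0=0 ⇒ 0

Ȟ^0 = 0, Ȟ^1 = Z/2 and Ȟ^2 = 0


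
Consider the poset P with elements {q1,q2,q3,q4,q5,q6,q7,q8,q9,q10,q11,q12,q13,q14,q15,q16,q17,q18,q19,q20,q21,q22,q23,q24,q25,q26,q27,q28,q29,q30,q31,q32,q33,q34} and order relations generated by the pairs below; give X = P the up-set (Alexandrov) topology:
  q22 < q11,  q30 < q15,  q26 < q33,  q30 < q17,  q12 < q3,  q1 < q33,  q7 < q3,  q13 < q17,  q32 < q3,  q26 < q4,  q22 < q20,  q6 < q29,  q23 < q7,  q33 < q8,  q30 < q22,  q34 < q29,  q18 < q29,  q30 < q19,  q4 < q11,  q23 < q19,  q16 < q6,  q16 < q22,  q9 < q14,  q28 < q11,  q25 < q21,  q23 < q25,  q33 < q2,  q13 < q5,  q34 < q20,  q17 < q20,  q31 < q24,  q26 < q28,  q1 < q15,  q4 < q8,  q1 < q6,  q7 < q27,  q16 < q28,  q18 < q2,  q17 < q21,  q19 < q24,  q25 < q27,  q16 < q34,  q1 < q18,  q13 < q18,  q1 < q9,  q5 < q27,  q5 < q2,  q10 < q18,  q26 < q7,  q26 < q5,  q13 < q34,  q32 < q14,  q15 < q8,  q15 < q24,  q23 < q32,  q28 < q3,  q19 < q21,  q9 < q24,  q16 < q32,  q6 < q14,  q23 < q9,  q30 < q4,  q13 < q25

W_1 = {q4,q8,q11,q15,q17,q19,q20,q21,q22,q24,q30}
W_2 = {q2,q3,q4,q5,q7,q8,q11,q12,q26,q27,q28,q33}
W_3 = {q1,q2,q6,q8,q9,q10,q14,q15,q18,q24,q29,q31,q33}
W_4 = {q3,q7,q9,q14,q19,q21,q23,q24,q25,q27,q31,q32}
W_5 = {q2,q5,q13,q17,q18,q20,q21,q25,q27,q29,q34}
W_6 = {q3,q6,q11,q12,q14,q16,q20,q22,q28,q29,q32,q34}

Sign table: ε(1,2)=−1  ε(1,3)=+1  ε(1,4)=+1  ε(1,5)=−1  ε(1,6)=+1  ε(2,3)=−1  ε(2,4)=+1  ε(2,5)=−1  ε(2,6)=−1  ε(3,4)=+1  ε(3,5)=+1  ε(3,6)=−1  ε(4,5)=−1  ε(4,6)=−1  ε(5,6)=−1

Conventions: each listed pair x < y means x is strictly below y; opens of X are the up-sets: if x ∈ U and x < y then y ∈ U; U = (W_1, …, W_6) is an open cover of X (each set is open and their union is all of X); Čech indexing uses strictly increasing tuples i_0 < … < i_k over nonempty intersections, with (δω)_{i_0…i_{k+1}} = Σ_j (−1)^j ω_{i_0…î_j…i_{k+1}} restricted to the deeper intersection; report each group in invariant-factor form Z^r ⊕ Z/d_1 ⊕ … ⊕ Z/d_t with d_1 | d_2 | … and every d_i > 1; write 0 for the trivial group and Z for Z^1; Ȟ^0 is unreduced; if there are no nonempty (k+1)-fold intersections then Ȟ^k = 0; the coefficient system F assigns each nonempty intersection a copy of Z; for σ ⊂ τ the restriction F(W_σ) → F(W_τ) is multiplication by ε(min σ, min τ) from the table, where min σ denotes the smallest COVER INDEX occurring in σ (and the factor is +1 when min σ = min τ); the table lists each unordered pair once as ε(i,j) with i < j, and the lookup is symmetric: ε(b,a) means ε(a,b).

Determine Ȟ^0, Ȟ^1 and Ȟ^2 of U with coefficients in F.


Ȟ^0 ≅ 0,  Ȟ^1 ≅ Z/2,  Ȟ^2 ≅ Z

cover nerve:
  W12={q4,q8,q11} W13={q8,q15,q24} W14={q19,q21,q24} W15={q17,q20,q21} W16={q11,q20,q22} W23={q2,q8,q33} W24={q3,q7,q27} W25={q2,q5,q27} W26={q3,q11,q12,q28} W34={q9,q14,q24,q31} W35={q2,q18,q29} W36={q6,q14,q29} W45={q21,q25,q27} W46={q3,q14,q32} W56={q20,q29,q34}
  W123={q8} W126={q11} W134={q24} W145={q21} W156={q20} W235={q2} W245={q27} W246={q3} W346={q14} W356={q29}
C dims 6,15,10; δ0: rk 6, SNF 1^5·2; δ1: rk 9, SNF 1^9
Ȟ^0: (6−6)−0=0 ⇒ 0
Ȟ^1: (15−9)−6=0 plus torsion [2] ⇒ Z/2
Ȟ^2: (10−0)−9=1 ⇒ Z


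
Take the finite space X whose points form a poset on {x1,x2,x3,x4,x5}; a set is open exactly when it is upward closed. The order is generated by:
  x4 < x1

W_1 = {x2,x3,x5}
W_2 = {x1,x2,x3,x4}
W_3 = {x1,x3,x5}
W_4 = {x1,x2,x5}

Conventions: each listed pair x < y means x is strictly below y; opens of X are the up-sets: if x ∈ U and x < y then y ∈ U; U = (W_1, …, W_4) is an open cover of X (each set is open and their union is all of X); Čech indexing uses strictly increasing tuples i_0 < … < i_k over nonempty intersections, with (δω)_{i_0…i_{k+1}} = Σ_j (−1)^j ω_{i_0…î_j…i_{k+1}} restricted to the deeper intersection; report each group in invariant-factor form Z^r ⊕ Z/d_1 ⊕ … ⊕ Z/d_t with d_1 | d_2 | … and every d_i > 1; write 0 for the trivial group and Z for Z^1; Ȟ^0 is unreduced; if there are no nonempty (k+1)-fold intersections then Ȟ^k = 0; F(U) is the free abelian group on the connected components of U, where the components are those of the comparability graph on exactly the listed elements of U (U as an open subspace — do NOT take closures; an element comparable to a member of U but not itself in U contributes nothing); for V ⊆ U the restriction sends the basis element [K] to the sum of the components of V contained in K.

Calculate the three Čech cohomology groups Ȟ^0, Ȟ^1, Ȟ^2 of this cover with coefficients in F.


Ȟ^0 = Z^4,  Ȟ^1 = 0,  Ȟ^2 = 0

nerve simplices:
  W12={x2,x3} W13={x3,x5} W14={x2,x5} W23={x1,x3} W24={x1,x2} W34={x1,x5}
  W123={x3} W124={x2} W134={x5} W234={x1}
components per intersection:
  W1: {x2} {x3} {x5}
  W2: {x1,x4} {x2} {x3}
  W3: {x1} {x3} {x5}
  W4: {x1} {x2} {x5}
  W12: {x2} {x3}
  W13: {x3} {x5}
  W14: {x2} {x5}
  W23: {x1} {x3}
  W24: {x1} {x2}
  W34: {x1} {x5}
  W123: {x3}
  W124: {x2}
  W134: {x5}
  W234: {x1}
C dims 12,12,4; δ0: rk 8, SNF 1^8; δ1: rk 4, SNF 1^4
degree 0: 12−8−0 = 4 → Ȟ^0 ≅ Z^4
degree 1: 12−4−8 = 0 → Ȟ^1 ≅ 0
degree 2: 4−0−4 = 0 → Ȟ^2 ≅ 0


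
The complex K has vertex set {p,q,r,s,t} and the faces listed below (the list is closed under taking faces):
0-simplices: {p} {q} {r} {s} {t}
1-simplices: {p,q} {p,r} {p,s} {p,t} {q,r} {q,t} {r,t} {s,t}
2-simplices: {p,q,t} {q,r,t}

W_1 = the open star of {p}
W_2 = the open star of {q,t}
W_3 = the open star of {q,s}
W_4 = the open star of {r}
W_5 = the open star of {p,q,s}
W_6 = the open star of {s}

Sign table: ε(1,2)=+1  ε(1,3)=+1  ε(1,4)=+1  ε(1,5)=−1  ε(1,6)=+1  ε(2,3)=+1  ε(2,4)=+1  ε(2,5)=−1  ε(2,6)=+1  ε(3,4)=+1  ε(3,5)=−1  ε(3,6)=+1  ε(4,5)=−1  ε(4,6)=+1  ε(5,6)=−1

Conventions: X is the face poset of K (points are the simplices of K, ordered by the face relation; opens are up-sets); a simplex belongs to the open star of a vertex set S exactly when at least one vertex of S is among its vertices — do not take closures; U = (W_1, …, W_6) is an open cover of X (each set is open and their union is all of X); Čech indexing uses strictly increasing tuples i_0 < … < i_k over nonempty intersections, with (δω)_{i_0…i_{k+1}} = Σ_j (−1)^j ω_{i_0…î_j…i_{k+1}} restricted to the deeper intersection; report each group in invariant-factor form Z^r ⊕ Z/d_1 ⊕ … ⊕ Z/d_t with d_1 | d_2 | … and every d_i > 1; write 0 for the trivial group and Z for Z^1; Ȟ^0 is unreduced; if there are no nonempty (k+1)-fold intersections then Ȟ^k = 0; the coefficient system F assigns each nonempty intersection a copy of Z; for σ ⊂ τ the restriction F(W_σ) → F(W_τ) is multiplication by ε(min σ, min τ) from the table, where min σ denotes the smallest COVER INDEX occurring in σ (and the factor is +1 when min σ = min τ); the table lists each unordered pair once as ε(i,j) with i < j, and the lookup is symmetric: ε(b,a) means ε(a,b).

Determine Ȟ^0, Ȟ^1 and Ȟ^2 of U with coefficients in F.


cover nerve:
  W1={{p},{p,q},{p,r},{p,s},{p,t},{p,q,t}} W2={{q},{t},{p,q},{p,t},{q,r},{q,t},{r,t},{s,t},{p,q,t},{q,r,t}} W3={{q},{s},{p,q},{p,s},{q,r},{q,t},{s,t},{p,q,t},{q,r,t}} W4={{r},{p,r},{q,r},{r,t},{q,r,t}} W5={{p},{q},{s},{p,q},{p,r},{p,s},{p,t},{q,r},{q,t},{s,t},{p,q,t},{q,r,t}} W6={{s},{p,s},{s,t}}
  W12={{p,q},{p,t},{p,q,t}} W13={{p,q},{p,s},{p,q,t}} W14={{p,r}} W15={{p},{p,q},{p,r},{p,s},{p,t},{p,q,t}} W16={{p,s}} W23={{q},{p,q},{q,r},{q,t},{s,t},{p,q,t},{q,r,t}} W24={{q,r},{r,t},{q,r,t}} W25={{q},{p,q},{p,t},{q,r},{q,t},{s,t},{p,q,t},{q,r,t}} W26={{s,t}} W34={{q,r},{q,r,t}} W35={{q},{s},{p,q},{p,s},{q,r},{q,t},{s,t},{p,q,t},{q,r,t}} W36={{s},{p,s},{s,t}} W45={{p,r},{q,r},{q,r,t}} W56={{s},{p,s},{s,t}}
  W123={{p,q},{p,q,t}} W125={{p,q},{p,t},{p,q,t}} W135={{p,q},{p,s},{p,q,t}} W136={{p,s}} W145={{p,r}} W156={{p,s}} W234={{q,r},{q,r,t}} W235={{q},{p,q},{q,r},{q,t},{s,t},{p,q,t},{q,r,t}} W236={{s,t}} W245={{q,r},{q,r,t}} W256={{s,t}} W345={{q,r},{q,r,t}} W356={{s},{p,s},{s,t}}
  W1235={{p,q},{p,q,t}} W1356={{p,s}} W2345={{q,r},{q,r,t}} W2356={{s,t}}
C dims 6,14,13,4; δ0: rk 5, SNF 1^5; δ1: rk 9, SNF 1^9; δ2: rk 4, SNF 1^4
Ȟ^0: (6−5)−0=1 ⇒ Z
Ȟ^1: (14−9)−5=0 ⇒ 0
Ȟ^2: (13−4)−9=0 ⇒ 0

Ȟ^0 ≅ Z, Ȟ^1 ≅ 0, Ȟ^2 ≅ 0


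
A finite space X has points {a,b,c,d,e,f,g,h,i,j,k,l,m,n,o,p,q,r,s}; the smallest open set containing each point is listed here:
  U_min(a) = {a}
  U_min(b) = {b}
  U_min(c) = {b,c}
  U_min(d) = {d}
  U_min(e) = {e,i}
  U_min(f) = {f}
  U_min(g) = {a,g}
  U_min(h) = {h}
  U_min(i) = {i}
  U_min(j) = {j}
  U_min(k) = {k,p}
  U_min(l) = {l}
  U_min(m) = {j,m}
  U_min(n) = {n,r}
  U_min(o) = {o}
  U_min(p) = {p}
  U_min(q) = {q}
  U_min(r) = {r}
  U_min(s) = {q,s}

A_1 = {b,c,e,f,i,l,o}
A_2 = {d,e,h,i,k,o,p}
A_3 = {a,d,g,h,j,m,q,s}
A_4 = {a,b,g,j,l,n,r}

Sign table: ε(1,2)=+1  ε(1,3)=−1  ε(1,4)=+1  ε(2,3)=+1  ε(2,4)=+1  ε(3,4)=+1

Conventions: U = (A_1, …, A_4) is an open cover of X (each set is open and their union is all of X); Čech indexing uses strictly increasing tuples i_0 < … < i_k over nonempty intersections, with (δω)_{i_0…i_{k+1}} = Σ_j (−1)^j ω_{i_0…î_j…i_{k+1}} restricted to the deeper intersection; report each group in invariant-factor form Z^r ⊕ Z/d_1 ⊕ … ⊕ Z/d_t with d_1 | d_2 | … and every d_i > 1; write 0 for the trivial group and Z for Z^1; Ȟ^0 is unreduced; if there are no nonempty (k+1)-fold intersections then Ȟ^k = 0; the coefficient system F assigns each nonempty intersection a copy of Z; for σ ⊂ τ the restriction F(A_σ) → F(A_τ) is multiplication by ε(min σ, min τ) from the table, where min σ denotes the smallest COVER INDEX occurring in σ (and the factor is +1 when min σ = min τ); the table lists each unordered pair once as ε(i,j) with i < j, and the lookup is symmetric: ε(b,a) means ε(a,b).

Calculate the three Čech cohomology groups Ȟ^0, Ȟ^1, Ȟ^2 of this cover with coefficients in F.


cover nerve:
  A12={e,i,o} A14={b,l} A23={d,h} A34={a,g,j}
C dims 4,4; δ0: rk 3, SNF 1^3
Ȟ^0: (4−3)−0=1 ⇒ Z
Ȟ^1: (4−0)−3=1 ⇒ Z
Ȟ^2: (0−0)−0=0 ⇒ 0

Ȟ^0 ≅ Z, Ȟ^1 ≅ Z and Ȟ^2 ≅ 0


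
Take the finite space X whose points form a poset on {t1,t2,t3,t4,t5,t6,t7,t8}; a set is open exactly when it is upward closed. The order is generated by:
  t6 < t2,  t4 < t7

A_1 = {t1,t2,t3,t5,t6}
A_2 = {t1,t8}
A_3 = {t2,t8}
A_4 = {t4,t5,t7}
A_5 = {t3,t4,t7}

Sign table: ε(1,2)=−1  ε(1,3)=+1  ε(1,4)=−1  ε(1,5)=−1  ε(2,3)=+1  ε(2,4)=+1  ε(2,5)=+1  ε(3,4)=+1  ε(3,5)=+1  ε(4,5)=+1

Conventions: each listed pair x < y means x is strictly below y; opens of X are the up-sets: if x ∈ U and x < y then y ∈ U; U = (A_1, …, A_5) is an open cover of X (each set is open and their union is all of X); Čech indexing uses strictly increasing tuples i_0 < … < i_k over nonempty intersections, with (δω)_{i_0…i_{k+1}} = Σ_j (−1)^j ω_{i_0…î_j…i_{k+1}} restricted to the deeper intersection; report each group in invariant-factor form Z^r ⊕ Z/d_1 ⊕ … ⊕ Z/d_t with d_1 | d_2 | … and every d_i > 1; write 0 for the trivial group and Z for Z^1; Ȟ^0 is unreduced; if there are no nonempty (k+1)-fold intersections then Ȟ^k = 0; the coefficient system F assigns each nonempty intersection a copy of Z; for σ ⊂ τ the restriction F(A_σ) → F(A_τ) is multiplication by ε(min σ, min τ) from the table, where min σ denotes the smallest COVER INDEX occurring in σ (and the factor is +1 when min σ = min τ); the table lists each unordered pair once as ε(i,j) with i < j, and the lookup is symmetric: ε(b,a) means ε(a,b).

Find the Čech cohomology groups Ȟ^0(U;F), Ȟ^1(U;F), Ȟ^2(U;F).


Ȟ^0 = 0; Ȟ^1 = Z ⊕ Z/2; Ȟ^2 = 0

nerve of the cover:
  A12={t1} A13={t2} A14={t5} A15={t3} A23={t8} A45={t4,t7}
C dims 5,6; δ0: rk 5, SNF 1^4·2
Ȟ^0 = (5 − 5) − 0 = 0, so Ȟ^0 ≅ 0
Ȟ^1 = (6 − 0) − 5 = 1 plus torsion [2], so Ȟ^1 ≅ Z ⊕ Z/2
Ȟ^2 = (0 − 0) − 0 = 0, so Ȟ^2 ≅ 0


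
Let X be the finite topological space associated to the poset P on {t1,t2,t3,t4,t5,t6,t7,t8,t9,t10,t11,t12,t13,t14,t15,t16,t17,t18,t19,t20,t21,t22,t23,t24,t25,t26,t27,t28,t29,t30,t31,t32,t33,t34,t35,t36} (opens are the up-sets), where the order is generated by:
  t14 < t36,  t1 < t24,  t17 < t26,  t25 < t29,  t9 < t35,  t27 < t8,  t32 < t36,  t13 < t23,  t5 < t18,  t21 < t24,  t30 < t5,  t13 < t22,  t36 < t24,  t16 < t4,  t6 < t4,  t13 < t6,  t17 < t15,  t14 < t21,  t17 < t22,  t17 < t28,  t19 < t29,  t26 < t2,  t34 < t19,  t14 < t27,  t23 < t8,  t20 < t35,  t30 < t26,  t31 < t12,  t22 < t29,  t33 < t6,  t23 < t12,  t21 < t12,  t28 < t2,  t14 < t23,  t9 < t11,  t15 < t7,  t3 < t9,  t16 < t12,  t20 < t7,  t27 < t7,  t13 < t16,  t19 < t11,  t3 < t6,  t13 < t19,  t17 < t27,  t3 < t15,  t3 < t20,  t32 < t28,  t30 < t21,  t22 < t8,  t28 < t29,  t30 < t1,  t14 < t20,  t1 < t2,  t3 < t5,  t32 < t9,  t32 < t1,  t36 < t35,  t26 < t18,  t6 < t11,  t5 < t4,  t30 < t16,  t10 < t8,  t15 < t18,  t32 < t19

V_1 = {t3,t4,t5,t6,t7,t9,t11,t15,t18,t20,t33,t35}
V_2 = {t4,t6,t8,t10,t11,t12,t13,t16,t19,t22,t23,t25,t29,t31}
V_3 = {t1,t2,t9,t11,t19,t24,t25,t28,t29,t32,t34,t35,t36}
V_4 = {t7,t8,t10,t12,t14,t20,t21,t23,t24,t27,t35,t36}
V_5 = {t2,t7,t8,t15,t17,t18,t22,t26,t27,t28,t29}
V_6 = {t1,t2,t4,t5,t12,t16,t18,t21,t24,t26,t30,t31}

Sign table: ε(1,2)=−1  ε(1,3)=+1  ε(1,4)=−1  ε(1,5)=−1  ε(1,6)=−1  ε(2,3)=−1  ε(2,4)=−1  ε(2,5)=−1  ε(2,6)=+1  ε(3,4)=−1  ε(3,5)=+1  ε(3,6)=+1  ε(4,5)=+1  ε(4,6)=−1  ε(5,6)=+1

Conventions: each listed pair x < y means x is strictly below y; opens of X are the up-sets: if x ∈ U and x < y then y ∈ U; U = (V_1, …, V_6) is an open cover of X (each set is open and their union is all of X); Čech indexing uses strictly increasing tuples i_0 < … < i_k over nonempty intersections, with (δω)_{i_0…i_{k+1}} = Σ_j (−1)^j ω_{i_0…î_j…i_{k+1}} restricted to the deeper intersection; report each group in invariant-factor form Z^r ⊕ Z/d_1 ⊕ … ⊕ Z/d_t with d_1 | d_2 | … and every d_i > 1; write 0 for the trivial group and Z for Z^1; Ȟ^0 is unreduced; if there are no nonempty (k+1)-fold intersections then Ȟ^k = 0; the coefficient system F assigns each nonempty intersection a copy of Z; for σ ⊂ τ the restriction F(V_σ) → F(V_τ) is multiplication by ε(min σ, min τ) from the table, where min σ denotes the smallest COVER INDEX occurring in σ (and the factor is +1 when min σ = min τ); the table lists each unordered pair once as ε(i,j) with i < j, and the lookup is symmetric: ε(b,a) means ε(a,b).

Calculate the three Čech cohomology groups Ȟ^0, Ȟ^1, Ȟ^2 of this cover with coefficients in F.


Ȟ^0(U;F) ≅ 0, Ȟ^1(U;F) ≅ Z/2 and Ȟ^2(U;F) ≅ Z

intersection data:
  V12={t4,t6,t11} V13={t9,t11,t35} V14={t7,t20,t35} V15={t7,t15,t18} V16={t4,t5,t18} V23={t11,t19,t25,t29} V24={t8,t10,t12,t23} V25={t8,t22,t29} V26={t4,t12,t16,t31} V34={t24,t35,t36} V35={t2,t28,t29} V36={t1,t2,t24} V45={t7,t8,t27} V46={t12,t21,t24} V56={t2,t18,t26}
  V123={t11} V126={t4} V134={t35} V145={t7} V156={t18} V235={t29} V245={t8} V246={t12} V346={t24} V356={t2}
C dims 6,15,10; δ0: rk 6, SNF 1^5·2; δ1: rk 9, SNF 1^9
Ȟ^0 = (6 − 6) − 0 = 0, so Ȟ^0 ≅ 0
Ȟ^1 = (15 − 9) − 6 = 0 plus torsion [2], so Ȟ^1 ≅ Z/2
Ȟ^2 = (10 − 0) − 9 = 1, so Ȟ^2 ≅ Z


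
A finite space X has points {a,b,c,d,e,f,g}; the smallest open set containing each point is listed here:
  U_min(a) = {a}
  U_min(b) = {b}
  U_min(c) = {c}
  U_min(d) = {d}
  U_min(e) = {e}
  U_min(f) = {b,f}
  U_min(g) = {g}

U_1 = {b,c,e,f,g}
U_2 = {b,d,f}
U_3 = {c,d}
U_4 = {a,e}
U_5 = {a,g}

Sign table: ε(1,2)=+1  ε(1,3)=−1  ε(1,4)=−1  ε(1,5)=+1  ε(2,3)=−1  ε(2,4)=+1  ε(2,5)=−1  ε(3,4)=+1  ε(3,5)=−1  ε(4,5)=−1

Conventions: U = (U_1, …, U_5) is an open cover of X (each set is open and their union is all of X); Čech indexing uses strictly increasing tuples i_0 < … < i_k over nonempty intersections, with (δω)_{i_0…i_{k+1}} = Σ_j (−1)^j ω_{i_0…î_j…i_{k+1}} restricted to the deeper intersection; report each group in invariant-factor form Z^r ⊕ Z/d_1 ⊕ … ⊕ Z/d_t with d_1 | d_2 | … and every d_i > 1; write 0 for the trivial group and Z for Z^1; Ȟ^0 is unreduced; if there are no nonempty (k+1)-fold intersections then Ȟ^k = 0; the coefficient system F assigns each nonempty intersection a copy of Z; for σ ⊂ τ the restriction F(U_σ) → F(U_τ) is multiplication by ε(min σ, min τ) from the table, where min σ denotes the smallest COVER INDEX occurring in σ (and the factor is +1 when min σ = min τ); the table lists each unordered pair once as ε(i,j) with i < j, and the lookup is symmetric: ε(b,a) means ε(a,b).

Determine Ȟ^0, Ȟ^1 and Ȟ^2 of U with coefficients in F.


Ȟ^0(U;F) ≅ Z; Ȟ^1(U;F) ≅ Z^2; Ȟ^2(U;F) ≅ 0

cover nerve:
  U12={b,f} U13={c} U14={e} U15={g} U23={d} U45={a}
C dims 5,6; δ0: rk 4, SNF 1^4
Ȟ^0: (5−4)−0=1 ⇒ Z
Ȟ^1: (6−0)−4=2 ⇒ Z^2
Ȟ^2: (0−0)−0=0 ⇒ 0


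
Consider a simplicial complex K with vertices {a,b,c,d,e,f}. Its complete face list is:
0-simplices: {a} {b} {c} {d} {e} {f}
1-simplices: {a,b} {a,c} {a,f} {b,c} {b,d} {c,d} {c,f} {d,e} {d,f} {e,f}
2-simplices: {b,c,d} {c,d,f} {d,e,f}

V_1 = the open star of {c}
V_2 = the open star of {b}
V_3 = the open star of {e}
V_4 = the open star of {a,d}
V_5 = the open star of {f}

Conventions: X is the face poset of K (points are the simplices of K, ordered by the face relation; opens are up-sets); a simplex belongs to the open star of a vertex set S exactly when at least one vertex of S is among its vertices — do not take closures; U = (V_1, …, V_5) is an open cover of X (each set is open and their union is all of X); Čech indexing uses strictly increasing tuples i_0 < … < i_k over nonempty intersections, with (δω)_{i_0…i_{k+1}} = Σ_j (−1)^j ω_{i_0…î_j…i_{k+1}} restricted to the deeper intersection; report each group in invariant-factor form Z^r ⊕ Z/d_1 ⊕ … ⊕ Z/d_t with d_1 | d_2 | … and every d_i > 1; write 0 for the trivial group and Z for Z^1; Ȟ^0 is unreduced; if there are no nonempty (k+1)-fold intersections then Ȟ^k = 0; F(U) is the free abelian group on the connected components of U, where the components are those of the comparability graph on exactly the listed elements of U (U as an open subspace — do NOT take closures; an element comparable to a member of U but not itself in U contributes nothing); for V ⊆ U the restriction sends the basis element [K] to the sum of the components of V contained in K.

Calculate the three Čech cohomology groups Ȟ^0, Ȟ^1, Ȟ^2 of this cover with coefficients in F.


Ȟ^0 = Z, Ȟ^1 = Z^2, Ȟ^2 = 0

nonempty intersections:
  V1={{c},{a,c},{b,c},{c,d},{c,f},{b,c,d},{c,d,f}} V2={{b},{a,b},{b,c},{b,d},{b,c,d}} V3={{e},{d,e},{e,f},{d,e,f}} V4={{a},{d},{a,b},{a,c},{a,f},{b,d},{c,d},{d,e},{d,f},{b,c,d},{c,d,f},{d,e,f}} V5={{f},{a,f},{c,f},{d,f},{e,f},{c,d,f},{d,e,f}}
  V12={{b,c},{b,c,d}} V14={{a,c},{c,d},{b,c,d},{c,d,f}} V15={{c,f},{c,d,f}} V24={{a,b},{b,d},{b,c,d}} V34={{d,e},{d,e,f}} V35={{e,f},{d,e,f}} V45={{a,f},{d,f},{c,d,f},{d,e,f}}
  V124={{b,c,d}} V145={{c,d,f}} V345={{d,e,f}}
components per intersection:
  V1: {{c},{a,c},{b,c},{c,d},{c,f},{b,c,d},{c,d,f}}
  V2: {{b},{a,b},{b,c},{b,d},{b,c,d}}
  V3: {{e},{d,e},{e,f},{d,e,f}}
  V4: {{a},{a,b},{a,c},{a,f}} {{d},{b,d},{c,d},{d,e},{d,f},{b,c,d},{c,d,f},{d,e,f}}
  V5: {{f},{a,f},{c,f},{d,f},{e,f},{c,d,f},{d,e,f}}
  V12: {{b,c},{b,c,d}}
  V14: {{a,c}} {{c,d},{b,c,d},{c,d,f}}
  V15: {{c,f},{c,d,f}}
  V24: {{a,b}} {{b,d},{b,c,d}}
  V34: {{d,e},{d,e,f}}
  V35: {{e,f},{d,e,f}}
  V45: {{a,f}} {{d,f},{c,d,f},{d,e,f}}
  V124: {{b,c,d}}
  V145: {{c,d,f}}
  V345: {{d,e,f}}
C dims 6,10,3; δ0: rk 5, SNF 1^5; δ1: rk 3, SNF 1^3
Ȟ^0: (6−5)−0=1 ⇒ Z
Ȟ^1: (10−3)−5=2 ⇒ Z^2
Ȟ^2: (3−0)−3=0 ⇒ 0


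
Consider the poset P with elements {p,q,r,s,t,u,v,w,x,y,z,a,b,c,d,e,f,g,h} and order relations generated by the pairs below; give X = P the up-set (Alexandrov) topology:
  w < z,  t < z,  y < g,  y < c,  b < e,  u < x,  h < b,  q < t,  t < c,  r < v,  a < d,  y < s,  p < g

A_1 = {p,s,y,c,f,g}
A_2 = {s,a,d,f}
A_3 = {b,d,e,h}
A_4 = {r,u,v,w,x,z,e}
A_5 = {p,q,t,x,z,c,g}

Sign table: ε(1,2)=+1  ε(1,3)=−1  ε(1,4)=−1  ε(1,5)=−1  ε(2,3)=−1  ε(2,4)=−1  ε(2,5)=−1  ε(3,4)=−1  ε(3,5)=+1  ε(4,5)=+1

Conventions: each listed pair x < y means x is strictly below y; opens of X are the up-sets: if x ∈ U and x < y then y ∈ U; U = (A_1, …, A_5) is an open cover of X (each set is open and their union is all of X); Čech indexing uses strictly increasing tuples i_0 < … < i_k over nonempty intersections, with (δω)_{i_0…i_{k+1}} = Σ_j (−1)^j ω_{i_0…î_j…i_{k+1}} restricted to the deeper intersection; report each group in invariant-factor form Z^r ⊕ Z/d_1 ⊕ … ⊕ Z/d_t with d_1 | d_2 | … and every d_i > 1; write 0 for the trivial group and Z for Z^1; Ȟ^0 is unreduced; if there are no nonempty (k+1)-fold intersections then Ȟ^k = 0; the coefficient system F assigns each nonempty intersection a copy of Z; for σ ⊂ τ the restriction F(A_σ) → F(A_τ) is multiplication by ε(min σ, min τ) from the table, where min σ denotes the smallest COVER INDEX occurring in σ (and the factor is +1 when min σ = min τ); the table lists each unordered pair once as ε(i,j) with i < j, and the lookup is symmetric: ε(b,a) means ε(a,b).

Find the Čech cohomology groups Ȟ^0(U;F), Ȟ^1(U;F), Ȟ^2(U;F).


nerve of the cover:
  A12={s,f} A15={p,c,g} A23={d} A34={e} A45={x,z}
C dims 5,5; δ0: rk 5, SNF 1^4·2
Ȟ^0 = (5 − 5) − 0 = 0, so Ȟ^0 ≅ 0
Ȟ^1 = (5 − 0) − 5 = 0 plus torsion [2], so Ȟ^1 ≅ Z/2
Ȟ^2 = (0 − 0) − 0 = 0, so Ȟ^2 ≅ 0

Ȟ^0 = 0, Ȟ^1 = Z/2 and Ȟ^2 = 0


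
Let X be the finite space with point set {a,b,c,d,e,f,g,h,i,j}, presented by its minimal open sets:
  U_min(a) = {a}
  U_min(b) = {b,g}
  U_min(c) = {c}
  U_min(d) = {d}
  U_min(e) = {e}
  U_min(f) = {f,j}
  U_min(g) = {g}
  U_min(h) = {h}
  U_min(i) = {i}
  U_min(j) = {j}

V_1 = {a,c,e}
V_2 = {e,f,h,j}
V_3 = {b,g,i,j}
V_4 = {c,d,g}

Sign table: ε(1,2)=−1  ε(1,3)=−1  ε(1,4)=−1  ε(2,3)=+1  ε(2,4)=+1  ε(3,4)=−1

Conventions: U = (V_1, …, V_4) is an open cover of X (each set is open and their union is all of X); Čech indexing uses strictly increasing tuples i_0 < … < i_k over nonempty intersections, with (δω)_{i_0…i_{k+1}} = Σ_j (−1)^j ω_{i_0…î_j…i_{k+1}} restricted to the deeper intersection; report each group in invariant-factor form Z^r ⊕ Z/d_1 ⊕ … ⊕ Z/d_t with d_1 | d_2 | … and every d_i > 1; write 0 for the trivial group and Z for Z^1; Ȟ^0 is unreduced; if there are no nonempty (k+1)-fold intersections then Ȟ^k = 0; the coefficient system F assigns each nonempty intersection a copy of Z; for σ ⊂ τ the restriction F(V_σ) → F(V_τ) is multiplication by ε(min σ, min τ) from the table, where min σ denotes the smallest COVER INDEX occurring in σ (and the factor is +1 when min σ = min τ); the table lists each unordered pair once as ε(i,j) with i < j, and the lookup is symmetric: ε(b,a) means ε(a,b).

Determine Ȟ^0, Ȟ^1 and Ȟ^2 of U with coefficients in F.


cover nerve:
  V12={e} V14={c} V23={j} V34={g}
C dims 4,4; δ0: rk 4, SNF 1^3·2
Ȟ^0: (4−4)−0=0 ⇒ 0
Ȟ^1: (4−0)−4=0 plus torsion [2] ⇒ Z/2
Ȟ^2: (0−0)−0=0 ⇒ 0

Ȟ^0(U;F) ≅ 0, Ȟ^1(U;F) ≅ Z/2 and Ȟ^2(U;F) ≅ 0


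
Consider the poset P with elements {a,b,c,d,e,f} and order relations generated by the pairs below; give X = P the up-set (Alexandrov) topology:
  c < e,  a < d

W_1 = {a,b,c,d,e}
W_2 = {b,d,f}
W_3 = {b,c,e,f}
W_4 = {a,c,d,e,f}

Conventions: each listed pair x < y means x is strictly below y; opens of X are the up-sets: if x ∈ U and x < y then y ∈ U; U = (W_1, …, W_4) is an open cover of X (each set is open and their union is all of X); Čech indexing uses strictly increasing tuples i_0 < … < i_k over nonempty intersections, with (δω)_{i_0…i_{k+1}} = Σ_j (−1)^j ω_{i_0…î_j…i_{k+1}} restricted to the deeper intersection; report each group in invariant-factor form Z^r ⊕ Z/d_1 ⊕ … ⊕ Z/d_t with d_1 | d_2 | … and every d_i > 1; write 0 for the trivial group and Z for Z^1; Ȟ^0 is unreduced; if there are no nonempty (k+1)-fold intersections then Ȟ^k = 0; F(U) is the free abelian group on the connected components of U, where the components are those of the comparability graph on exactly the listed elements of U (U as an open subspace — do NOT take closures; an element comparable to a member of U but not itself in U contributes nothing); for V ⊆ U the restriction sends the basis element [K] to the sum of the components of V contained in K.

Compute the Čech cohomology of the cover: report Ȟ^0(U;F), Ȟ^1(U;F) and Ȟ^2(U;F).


Ȟ^0 ≅ Z^4, Ȟ^1 ≅ 0, Ȟ^2 ≅ 0

nerve simplices:
  W12={b,d} W13={b,c,e} W14={a,c,d,e} W23={b,f} W24={d,f} W34={c,e,f}
  W123={b} W124={d} W134={c,e} W234={f}
components per intersection:
  W1: {a,d} {b} {c,e}
  W2: {b} {d} {f}
  W3: {b} {c,e} {f}
  W4: {a,d} {c,e} {f}
  W12: {b} {d}
  W13: {b} {c,e}
  W14: {a,d} {c,e}
  W23: {b} {f}
  W24: {d} {f}
  W34: {c,e} {f}
  W123: {b}
  W124: {d}
  W134: {c,e}
  W234: {f}
C dims 12,12,4; δ0: rk 8, SNF 1^8; δ1: rk 4, SNF 1^4
degree 0: 12−8−0 = 4 → Ȟ^0 ≅ Z^4
degree 1: 12−4−8 = 0 → Ȟ^1 ≅ 0
degree 2: 4−0−4 = 0 → Ȟ^2 ≅ 0


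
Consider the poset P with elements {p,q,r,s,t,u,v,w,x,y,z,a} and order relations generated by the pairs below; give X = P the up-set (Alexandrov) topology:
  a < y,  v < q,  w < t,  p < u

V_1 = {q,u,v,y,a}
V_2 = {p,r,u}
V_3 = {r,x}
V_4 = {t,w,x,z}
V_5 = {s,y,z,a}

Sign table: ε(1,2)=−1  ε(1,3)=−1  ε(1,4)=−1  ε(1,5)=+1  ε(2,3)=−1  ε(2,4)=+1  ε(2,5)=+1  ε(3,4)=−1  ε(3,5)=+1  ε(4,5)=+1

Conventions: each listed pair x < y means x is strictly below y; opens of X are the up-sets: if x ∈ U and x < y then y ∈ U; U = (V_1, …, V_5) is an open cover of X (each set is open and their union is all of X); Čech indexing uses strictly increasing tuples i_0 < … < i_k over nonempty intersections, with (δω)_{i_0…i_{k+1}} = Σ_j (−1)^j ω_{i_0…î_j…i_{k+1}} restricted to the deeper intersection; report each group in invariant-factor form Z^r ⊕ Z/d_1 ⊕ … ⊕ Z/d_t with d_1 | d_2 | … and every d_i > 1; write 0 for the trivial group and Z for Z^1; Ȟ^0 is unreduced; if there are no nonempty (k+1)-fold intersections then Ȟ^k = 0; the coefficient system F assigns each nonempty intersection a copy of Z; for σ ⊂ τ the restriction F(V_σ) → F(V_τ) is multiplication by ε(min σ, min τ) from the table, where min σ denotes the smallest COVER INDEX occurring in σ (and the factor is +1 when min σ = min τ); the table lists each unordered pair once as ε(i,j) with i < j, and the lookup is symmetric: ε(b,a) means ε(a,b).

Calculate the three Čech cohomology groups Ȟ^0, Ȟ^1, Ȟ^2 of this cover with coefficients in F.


cover nerve:
  V12={u} V15={y,a} V23={r} V34={x} V45={z}
C dims 5,5; δ0: rk 5, SNF 1^4·2
Ȟ^0: (5−5)−0=0 ⇒ 0
Ȟ^1: (5−0)−5=0 plus torsion [2] ⇒ Z/2
Ȟ^2: (0−0)−0=0 ⇒ 0

Ȟ^0 = 0, Ȟ^1 = Z/2, Ȟ^2 = 0


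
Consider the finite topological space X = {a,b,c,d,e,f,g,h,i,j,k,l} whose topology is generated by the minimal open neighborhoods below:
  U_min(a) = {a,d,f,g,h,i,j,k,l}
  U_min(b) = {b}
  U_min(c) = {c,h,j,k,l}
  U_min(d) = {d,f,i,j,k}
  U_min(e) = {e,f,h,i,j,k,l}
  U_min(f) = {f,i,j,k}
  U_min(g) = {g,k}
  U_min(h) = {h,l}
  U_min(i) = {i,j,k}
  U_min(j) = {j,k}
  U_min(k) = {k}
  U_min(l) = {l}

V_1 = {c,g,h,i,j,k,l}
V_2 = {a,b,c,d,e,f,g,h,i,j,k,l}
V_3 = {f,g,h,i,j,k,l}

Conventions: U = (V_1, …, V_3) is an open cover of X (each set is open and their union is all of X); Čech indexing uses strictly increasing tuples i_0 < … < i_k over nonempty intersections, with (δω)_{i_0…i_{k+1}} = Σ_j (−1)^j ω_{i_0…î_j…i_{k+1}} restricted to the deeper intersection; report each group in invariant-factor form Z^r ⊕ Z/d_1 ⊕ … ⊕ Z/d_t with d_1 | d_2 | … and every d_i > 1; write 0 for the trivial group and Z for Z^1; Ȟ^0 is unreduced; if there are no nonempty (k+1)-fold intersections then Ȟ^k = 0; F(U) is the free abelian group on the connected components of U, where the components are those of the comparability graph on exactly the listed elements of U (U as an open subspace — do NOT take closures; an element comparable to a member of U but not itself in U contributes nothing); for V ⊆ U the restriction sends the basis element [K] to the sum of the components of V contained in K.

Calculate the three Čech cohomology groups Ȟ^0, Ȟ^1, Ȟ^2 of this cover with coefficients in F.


Ȟ^0 ≅ Z^2, Ȟ^1 ≅ 0, Ȟ^2 ≅ 0

nerve of the cover:
  V12={c,g,h,i,j,k,l} V13={g,h,i,j,k,l} V23={f,g,h,i,j,k,l}
  V123={g,h,i,j,k,l}
components per intersection:
  V1: {c,g,h,i,j,k,l}
  V2: {a,c,d,e,f,g,h,i,j,k,l} {b}
  V3: {f,g,i,j,k} {h,l}
  V12: {c,g,h,i,j,k,l}
  V13: {g,i,j,k} {h,l}
  V23: {f,g,i,j,k} {h,l}
  V123: {g,i,j,k} {h,l}
C dims 5,5,2; δ0: rk 3, SNF 1^3; δ1: rk 2, SNF 1^2
Ȟ^0 = (5 − 3) − 0 = 2, so Ȟ^0 ≅ Z^2
Ȟ^1 = (5 − 2) − 3 = 0, so Ȟ^1 ≅ 0
Ȟ^2 = (2 − 0) − 2 = 0, so Ȟ^2 ≅ 0


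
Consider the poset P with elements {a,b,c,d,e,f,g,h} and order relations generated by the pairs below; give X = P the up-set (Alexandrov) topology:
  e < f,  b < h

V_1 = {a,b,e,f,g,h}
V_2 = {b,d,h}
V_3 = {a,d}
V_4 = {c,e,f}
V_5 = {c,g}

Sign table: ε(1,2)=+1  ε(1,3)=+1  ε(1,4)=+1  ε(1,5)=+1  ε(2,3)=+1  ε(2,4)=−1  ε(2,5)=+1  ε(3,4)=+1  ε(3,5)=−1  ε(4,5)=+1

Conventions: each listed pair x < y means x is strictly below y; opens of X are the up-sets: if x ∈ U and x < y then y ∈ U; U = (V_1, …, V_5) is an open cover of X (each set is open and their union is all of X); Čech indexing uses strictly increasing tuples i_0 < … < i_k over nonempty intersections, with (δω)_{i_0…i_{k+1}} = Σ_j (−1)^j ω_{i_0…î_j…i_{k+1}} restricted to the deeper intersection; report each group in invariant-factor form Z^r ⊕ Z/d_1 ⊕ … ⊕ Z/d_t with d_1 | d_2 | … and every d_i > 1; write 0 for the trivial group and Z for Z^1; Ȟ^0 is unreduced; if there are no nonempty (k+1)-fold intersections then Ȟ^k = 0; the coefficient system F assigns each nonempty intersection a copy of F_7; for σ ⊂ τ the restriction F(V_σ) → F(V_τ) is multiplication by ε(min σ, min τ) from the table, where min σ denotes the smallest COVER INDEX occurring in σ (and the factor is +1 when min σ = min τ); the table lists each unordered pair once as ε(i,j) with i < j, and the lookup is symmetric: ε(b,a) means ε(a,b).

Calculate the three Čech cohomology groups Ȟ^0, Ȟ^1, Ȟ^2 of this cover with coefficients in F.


Ȟ^0(U;F) ≅ Z/7, Ȟ^1(U;F) ≅ Z/7 ⊕ Z/7, Ȟ^2(U;F) ≅ 0

nerve simplices:
  V12={b,h} V13={a} V14={e,f} V15={g} V23={d} V45={c}
C dims 5,6; δ0: rk_F7 4
degree 0: 5−4−0 = 1 → Ȟ^0 ≅ Z/7
degree 1: 6−0−4 = 2 → Ȟ^1 ≅ Z/7 ⊕ Z/7
degree 2: 0−0−0 = 0 → Ȟ^2 ≅ 0


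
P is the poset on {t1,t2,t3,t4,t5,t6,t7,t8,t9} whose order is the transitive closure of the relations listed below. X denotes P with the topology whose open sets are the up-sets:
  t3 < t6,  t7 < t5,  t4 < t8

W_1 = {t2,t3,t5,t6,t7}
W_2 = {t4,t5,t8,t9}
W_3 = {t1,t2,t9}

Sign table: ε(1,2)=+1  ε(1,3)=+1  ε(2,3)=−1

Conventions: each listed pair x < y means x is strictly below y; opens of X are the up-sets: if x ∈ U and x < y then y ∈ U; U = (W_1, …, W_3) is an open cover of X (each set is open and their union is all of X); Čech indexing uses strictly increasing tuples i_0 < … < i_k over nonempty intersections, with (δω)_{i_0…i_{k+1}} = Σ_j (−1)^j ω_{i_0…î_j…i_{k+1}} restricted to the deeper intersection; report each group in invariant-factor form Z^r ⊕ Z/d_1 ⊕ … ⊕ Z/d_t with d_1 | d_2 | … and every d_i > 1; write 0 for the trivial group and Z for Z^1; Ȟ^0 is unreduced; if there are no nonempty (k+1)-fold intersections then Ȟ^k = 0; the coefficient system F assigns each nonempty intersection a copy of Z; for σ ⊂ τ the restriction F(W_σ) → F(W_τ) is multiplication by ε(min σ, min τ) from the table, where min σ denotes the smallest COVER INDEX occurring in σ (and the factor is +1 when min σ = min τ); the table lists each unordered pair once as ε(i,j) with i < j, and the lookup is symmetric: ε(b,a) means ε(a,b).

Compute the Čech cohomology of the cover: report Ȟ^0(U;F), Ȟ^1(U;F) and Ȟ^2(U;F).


Ȟ^0 = 0, Ȟ^1 = Z/2 and Ȟ^2 = 0

nonempty intersections:
  W12={t5} W13={t2} W23={t9}
C dims 3,3; δ0: rk 3, SNF 1^2·2
Ȟ^0: (3−3)−0=0 ⇒ 0
Ȟ^1: (3−0)−3=0 plus torsion [2] ⇒ Z/2
Ȟ^2: (0−0)−0=0 ⇒ 0
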